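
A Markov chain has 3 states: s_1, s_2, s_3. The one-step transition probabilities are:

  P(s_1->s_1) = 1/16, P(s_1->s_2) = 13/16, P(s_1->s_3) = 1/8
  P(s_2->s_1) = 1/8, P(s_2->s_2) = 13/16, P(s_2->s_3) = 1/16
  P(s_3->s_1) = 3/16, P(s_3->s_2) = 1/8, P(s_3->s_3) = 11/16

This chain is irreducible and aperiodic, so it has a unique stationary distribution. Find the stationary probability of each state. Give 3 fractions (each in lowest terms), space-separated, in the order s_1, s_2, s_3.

The stationary distribution satisfies pi = pi * P, i.e.:
  pi_s_1 = 1/16*pi_s_1 + 1/8*pi_s_2 + 3/16*pi_s_3
  pi_s_2 = 13/16*pi_s_1 + 13/16*pi_s_2 + 1/8*pi_s_3
  pi_s_3 = 1/8*pi_s_1 + 1/16*pi_s_2 + 11/16*pi_s_3
with normalization: pi_s_1 + pi_s_2 + pi_s_3 = 1.

Using the first 2 balance equations plus normalization, the linear system A*pi = b is:
  [-15/16, 1/8, 3/16] . pi = 0
  [13/16, -3/16, 1/8] . pi = 0
  [1, 1, 1] . pi = 1

Solving yields:
  pi_s_1 = 13/101
  pi_s_2 = 69/101
  pi_s_3 = 19/101

Verification (pi * P):
  13/101*1/16 + 69/101*1/8 + 19/101*3/16 = 13/101 = pi_s_1  (ok)
  13/101*13/16 + 69/101*13/16 + 19/101*1/8 = 69/101 = pi_s_2  (ok)
  13/101*1/8 + 69/101*1/16 + 19/101*11/16 = 19/101 = pi_s_3  (ok)

Answer: 13/101 69/101 19/101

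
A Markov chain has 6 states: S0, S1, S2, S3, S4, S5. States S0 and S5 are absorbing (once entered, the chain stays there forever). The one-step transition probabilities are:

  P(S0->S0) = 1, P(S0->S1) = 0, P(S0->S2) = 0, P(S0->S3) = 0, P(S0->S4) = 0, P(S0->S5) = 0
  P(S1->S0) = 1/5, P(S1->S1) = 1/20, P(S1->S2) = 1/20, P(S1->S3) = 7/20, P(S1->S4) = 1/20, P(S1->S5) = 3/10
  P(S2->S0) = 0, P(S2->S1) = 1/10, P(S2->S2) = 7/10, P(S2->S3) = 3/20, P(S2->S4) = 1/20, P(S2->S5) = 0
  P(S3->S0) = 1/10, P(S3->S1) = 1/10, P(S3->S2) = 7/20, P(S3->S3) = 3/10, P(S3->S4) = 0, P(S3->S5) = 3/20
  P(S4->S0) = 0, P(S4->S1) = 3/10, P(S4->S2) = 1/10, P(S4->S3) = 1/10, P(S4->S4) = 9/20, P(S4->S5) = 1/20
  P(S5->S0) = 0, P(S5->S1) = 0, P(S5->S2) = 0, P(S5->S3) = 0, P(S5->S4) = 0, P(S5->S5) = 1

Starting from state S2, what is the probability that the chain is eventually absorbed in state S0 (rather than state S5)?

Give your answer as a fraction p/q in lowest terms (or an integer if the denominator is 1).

Answer: 322/831

Derivation:
Let a_i = P(absorbed in S0 | start in state i).
Boundary conditions: a_S0 = 1, a_S5 = 0.
For each transient state i, a_i = sum_j P(i->j) * a_j:
  a_S1 = 1/5*a_S0 + 1/20*a_S1 + 1/20*a_S2 + 7/20*a_S3 + 1/20*a_S4 + 3/10*a_S5
  a_S2 = 0*a_S0 + 1/10*a_S1 + 7/10*a_S2 + 3/20*a_S3 + 1/20*a_S4 + 0*a_S5
  a_S3 = 1/10*a_S0 + 1/10*a_S1 + 7/20*a_S2 + 3/10*a_S3 + 0*a_S4 + 3/20*a_S5
  a_S4 = 0*a_S0 + 3/10*a_S1 + 1/10*a_S2 + 1/10*a_S3 + 9/20*a_S4 + 1/20*a_S5

Substituting a_S0 = 1 and a_S5 = 0, rearrange to (I - Q) a = r where r[i] = P(i -> S0):
  [19/20, -1/20, -7/20, -1/20] . (a_S1, a_S2, a_S3, a_S4) = 1/5
  [-1/10, 3/10, -3/20, -1/20] . (a_S1, a_S2, a_S3, a_S4) = 0
  [-1/10, -7/20, 7/10, 0] . (a_S1, a_S2, a_S3, a_S4) = 1/10
  [-3/10, -1/10, -1/10, 11/20] . (a_S1, a_S2, a_S3, a_S4) = 0

Solving yields:
  a_S1 = 1202/3047
  a_S2 = 322/831
  a_S3 = 3592/9141
  a_S4 = 1088/3047

Starting state is S2, so the absorption probability is a_S2 = 322/831.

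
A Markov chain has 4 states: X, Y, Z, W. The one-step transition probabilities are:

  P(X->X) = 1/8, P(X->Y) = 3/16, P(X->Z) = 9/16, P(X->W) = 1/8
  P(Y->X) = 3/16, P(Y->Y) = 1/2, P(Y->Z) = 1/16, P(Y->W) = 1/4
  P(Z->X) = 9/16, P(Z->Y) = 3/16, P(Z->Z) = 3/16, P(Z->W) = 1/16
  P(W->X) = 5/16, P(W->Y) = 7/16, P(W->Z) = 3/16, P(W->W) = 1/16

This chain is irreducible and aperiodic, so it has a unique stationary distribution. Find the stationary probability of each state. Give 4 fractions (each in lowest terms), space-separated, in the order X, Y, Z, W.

Answer: 271/960 311/960 971/3840 541/3840

Derivation:
The stationary distribution satisfies pi = pi * P, i.e.:
  pi_X = 1/8*pi_X + 3/16*pi_Y + 9/16*pi_Z + 5/16*pi_W
  pi_Y = 3/16*pi_X + 1/2*pi_Y + 3/16*pi_Z + 7/16*pi_W
  pi_Z = 9/16*pi_X + 1/16*pi_Y + 3/16*pi_Z + 3/16*pi_W
  pi_W = 1/8*pi_X + 1/4*pi_Y + 1/16*pi_Z + 1/16*pi_W
with normalization: pi_X + pi_Y + pi_Z + pi_W = 1.

Using the first 3 balance equations plus normalization, the linear system A*pi = b is:
  [-7/8, 3/16, 9/16, 5/16] . pi = 0
  [3/16, -1/2, 3/16, 7/16] . pi = 0
  [9/16, 1/16, -13/16, 3/16] . pi = 0
  [1, 1, 1, 1] . pi = 1

Solving yields:
  pi_X = 271/960
  pi_Y = 311/960
  pi_Z = 971/3840
  pi_W = 541/3840

Verification (pi * P):
  271/960*1/8 + 311/960*3/16 + 971/3840*9/16 + 541/3840*5/16 = 271/960 = pi_X  (ok)
  271/960*3/16 + 311/960*1/2 + 971/3840*3/16 + 541/3840*7/16 = 311/960 = pi_Y  (ok)
  271/960*9/16 + 311/960*1/16 + 971/3840*3/16 + 541/3840*3/16 = 971/3840 = pi_Z  (ok)
  271/960*1/8 + 311/960*1/4 + 971/3840*1/16 + 541/3840*1/16 = 541/3840 = pi_W  (ok)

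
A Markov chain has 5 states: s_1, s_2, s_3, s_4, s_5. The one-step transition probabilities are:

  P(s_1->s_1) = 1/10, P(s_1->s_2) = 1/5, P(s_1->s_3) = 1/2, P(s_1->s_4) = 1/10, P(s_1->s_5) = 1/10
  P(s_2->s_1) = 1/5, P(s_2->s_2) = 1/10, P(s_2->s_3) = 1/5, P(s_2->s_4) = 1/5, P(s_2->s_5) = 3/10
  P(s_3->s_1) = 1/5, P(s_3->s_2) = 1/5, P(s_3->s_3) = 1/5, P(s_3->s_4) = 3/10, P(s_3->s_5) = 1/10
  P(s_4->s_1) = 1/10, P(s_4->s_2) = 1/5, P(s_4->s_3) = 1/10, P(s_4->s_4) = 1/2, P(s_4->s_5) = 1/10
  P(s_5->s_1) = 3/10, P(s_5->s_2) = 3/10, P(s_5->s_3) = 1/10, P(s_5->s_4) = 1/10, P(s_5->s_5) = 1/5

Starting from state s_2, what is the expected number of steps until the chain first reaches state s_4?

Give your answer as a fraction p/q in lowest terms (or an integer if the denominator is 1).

Let h_i = expected steps to first reach s_4 from state i.
Boundary: h_s_4 = 0.
First-step equations for the other states:
  h_s_1 = 1 + 1/10*h_s_1 + 1/5*h_s_2 + 1/2*h_s_3 + 1/10*h_s_4 + 1/10*h_s_5
  h_s_2 = 1 + 1/5*h_s_1 + 1/10*h_s_2 + 1/5*h_s_3 + 1/5*h_s_4 + 3/10*h_s_5
  h_s_3 = 1 + 1/5*h_s_1 + 1/5*h_s_2 + 1/5*h_s_3 + 3/10*h_s_4 + 1/10*h_s_5
  h_s_5 = 1 + 3/10*h_s_1 + 3/10*h_s_2 + 1/10*h_s_3 + 1/10*h_s_4 + 1/5*h_s_5

Substituting h_s_4 = 0 and rearranging gives the linear system (I - Q) h = 1:
  [9/10, -1/5, -1/2, -1/10] . (h_s_1, h_s_2, h_s_3, h_s_5) = 1
  [-1/5, 9/10, -1/5, -3/10] . (h_s_1, h_s_2, h_s_3, h_s_5) = 1
  [-1/5, -1/5, 4/5, -1/10] . (h_s_1, h_s_2, h_s_3, h_s_5) = 1
  [-3/10, -3/10, -1/10, 4/5] . (h_s_1, h_s_2, h_s_3, h_s_5) = 1

Solving yields:
  h_s_1 = 6305/1122
  h_s_2 = 3035/561
  h_s_3 = 485/102
  h_s_5 = 305/51

Starting state is s_2, so the expected hitting time is h_s_2 = 3035/561.

Answer: 3035/561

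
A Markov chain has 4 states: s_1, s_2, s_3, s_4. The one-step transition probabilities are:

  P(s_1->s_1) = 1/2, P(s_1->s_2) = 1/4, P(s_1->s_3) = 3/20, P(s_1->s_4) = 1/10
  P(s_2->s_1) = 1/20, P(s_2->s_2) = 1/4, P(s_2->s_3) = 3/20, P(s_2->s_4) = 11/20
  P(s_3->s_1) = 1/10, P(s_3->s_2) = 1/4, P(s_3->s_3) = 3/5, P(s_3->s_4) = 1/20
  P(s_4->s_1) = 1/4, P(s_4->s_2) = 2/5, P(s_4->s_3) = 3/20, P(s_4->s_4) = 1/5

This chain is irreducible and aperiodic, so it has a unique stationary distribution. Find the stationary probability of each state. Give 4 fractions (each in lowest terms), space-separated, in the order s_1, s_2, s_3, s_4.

Answer: 742/3663 349/1221 3/11 875/3663

Derivation:
The stationary distribution satisfies pi = pi * P, i.e.:
  pi_s_1 = 1/2*pi_s_1 + 1/20*pi_s_2 + 1/10*pi_s_3 + 1/4*pi_s_4
  pi_s_2 = 1/4*pi_s_1 + 1/4*pi_s_2 + 1/4*pi_s_3 + 2/5*pi_s_4
  pi_s_3 = 3/20*pi_s_1 + 3/20*pi_s_2 + 3/5*pi_s_3 + 3/20*pi_s_4
  pi_s_4 = 1/10*pi_s_1 + 11/20*pi_s_2 + 1/20*pi_s_3 + 1/5*pi_s_4
with normalization: pi_s_1 + pi_s_2 + pi_s_3 + pi_s_4 = 1.

Using the first 3 balance equations plus normalization, the linear system A*pi = b is:
  [-1/2, 1/20, 1/10, 1/4] . pi = 0
  [1/4, -3/4, 1/4, 2/5] . pi = 0
  [3/20, 3/20, -2/5, 3/20] . pi = 0
  [1, 1, 1, 1] . pi = 1

Solving yields:
  pi_s_1 = 742/3663
  pi_s_2 = 349/1221
  pi_s_3 = 3/11
  pi_s_4 = 875/3663

Verification (pi * P):
  742/3663*1/2 + 349/1221*1/20 + 3/11*1/10 + 875/3663*1/4 = 742/3663 = pi_s_1  (ok)
  742/3663*1/4 + 349/1221*1/4 + 3/11*1/4 + 875/3663*2/5 = 349/1221 = pi_s_2  (ok)
  742/3663*3/20 + 349/1221*3/20 + 3/11*3/5 + 875/3663*3/20 = 3/11 = pi_s_3  (ok)
  742/3663*1/10 + 349/1221*11/20 + 3/11*1/20 + 875/3663*1/5 = 875/3663 = pi_s_4  (ok)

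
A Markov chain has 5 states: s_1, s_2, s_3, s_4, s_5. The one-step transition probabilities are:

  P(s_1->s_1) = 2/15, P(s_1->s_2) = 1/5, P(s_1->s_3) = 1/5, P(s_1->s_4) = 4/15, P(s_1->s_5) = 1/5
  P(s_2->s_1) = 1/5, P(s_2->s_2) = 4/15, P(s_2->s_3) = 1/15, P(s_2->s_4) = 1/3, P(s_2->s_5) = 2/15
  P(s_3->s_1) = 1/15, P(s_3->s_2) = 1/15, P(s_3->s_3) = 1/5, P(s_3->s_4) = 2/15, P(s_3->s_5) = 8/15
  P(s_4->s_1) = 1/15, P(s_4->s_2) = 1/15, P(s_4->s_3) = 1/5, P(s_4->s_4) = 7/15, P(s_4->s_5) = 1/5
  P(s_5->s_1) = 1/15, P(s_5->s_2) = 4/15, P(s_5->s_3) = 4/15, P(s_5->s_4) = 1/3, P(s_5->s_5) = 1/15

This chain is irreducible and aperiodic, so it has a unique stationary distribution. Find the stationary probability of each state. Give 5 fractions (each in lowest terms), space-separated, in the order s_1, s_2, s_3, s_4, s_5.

The stationary distribution satisfies pi = pi * P, i.e.:
  pi_s_1 = 2/15*pi_s_1 + 1/5*pi_s_2 + 1/15*pi_s_3 + 1/15*pi_s_4 + 1/15*pi_s_5
  pi_s_2 = 1/5*pi_s_1 + 4/15*pi_s_2 + 1/15*pi_s_3 + 1/15*pi_s_4 + 4/15*pi_s_5
  pi_s_3 = 1/5*pi_s_1 + 1/15*pi_s_2 + 1/5*pi_s_3 + 1/5*pi_s_4 + 4/15*pi_s_5
  pi_s_4 = 4/15*pi_s_1 + 1/3*pi_s_2 + 2/15*pi_s_3 + 7/15*pi_s_4 + 1/3*pi_s_5
  pi_s_5 = 1/5*pi_s_1 + 2/15*pi_s_2 + 8/15*pi_s_3 + 1/5*pi_s_4 + 1/15*pi_s_5
with normalization: pi_s_1 + pi_s_2 + pi_s_3 + pi_s_4 + pi_s_5 = 1.

Using the first 4 balance equations plus normalization, the linear system A*pi = b is:
  [-13/15, 1/5, 1/15, 1/15, 1/15] . pi = 0
  [1/5, -11/15, 1/15, 1/15, 4/15] . pi = 0
  [1/5, 1/15, -4/5, 1/5, 4/15] . pi = 0
  [4/15, 1/3, 2/15, -8/15, 1/3] . pi = 0
  [1, 1, 1, 1, 1] . pi = 1

Solving yields:
  pi_s_1 = 787/8410
  pi_s_2 = 652/4205
  pi_s_3 = 817/4205
  pi_s_4 = 2797/8410
  pi_s_5 = 944/4205

Verification (pi * P):
  787/8410*2/15 + 652/4205*1/5 + 817/4205*1/15 + 2797/8410*1/15 + 944/4205*1/15 = 787/8410 = pi_s_1  (ok)
  787/8410*1/5 + 652/4205*4/15 + 817/4205*1/15 + 2797/8410*1/15 + 944/4205*4/15 = 652/4205 = pi_s_2  (ok)
  787/8410*1/5 + 652/4205*1/15 + 817/4205*1/5 + 2797/8410*1/5 + 944/4205*4/15 = 817/4205 = pi_s_3  (ok)
  787/8410*4/15 + 652/4205*1/3 + 817/4205*2/15 + 2797/8410*7/15 + 944/4205*1/3 = 2797/8410 = pi_s_4  (ok)
  787/8410*1/5 + 652/4205*2/15 + 817/4205*8/15 + 2797/8410*1/5 + 944/4205*1/15 = 944/4205 = pi_s_5  (ok)

Answer: 787/8410 652/4205 817/4205 2797/8410 944/4205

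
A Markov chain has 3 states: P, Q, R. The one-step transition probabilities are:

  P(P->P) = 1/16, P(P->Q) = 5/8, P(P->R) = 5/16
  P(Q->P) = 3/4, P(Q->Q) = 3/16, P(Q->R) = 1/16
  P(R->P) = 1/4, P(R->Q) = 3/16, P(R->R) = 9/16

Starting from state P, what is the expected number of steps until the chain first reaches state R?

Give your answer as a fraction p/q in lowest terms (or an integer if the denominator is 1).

Let h_i = expected steps to first reach R from state i.
Boundary: h_R = 0.
First-step equations for the other states:
  h_P = 1 + 1/16*h_P + 5/8*h_Q + 5/16*h_R
  h_Q = 1 + 3/4*h_P + 3/16*h_Q + 1/16*h_R

Substituting h_R = 0 and rearranging gives the linear system (I - Q) h = 1:
  [15/16, -5/8] . (h_P, h_Q) = 1
  [-3/4, 13/16] . (h_P, h_Q) = 1

Solving yields:
  h_P = 368/75
  h_Q = 144/25

Starting state is P, so the expected hitting time is h_P = 368/75.

Answer: 368/75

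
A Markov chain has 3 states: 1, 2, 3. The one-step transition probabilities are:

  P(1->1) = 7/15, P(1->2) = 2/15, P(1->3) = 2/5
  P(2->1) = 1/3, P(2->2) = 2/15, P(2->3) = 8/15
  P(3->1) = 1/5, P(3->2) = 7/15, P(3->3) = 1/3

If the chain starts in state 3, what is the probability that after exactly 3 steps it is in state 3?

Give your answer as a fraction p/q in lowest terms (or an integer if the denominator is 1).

Answer: 1361/3375

Derivation:
Computing P^3 by repeated multiplication:
P^1 =
  1: [7/15, 2/15, 2/5]
  2: [1/3, 2/15, 8/15]
  3: [1/5, 7/15, 1/3]
P^2 =
  1: [77/225, 4/15, 88/225]
  2: [23/75, 14/45, 86/225]
  3: [71/225, 11/45, 11/25]
P^3 =
  1: [1103/3375, 178/675, 1382/3375]
  2: [1091/3375, 176/675, 52/125]
  3: [1069/3375, 7/25, 1361/3375]

(P^3)[3 -> 3] = 1361/3375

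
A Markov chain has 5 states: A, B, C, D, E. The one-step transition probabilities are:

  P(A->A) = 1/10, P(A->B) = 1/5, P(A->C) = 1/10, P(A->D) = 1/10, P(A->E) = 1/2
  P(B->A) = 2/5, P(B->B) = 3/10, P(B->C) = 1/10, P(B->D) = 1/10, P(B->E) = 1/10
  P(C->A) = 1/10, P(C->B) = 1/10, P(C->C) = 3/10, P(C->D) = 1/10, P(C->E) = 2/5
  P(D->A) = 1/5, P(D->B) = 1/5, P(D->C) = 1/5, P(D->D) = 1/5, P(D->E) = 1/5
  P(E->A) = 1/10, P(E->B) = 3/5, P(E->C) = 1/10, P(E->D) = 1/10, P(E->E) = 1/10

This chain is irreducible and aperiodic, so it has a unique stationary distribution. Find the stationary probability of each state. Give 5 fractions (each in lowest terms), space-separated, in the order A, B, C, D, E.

The stationary distribution satisfies pi = pi * P, i.e.:
  pi_A = 1/10*pi_A + 2/5*pi_B + 1/10*pi_C + 1/5*pi_D + 1/10*pi_E
  pi_B = 1/5*pi_A + 3/10*pi_B + 1/10*pi_C + 1/5*pi_D + 3/5*pi_E
  pi_C = 1/10*pi_A + 1/10*pi_B + 3/10*pi_C + 1/5*pi_D + 1/10*pi_E
  pi_D = 1/10*pi_A + 1/10*pi_B + 1/10*pi_C + 1/5*pi_D + 1/10*pi_E
  pi_E = 1/2*pi_A + 1/10*pi_B + 2/5*pi_C + 1/5*pi_D + 1/10*pi_E
with normalization: pi_A + pi_B + pi_C + pi_D + pi_E = 1.

Using the first 4 balance equations plus normalization, the linear system A*pi = b is:
  [-9/10, 2/5, 1/10, 1/5, 1/10] . pi = 0
  [1/5, -7/10, 1/10, 1/5, 3/5] . pi = 0
  [1/10, 1/10, -7/10, 1/5, 1/10] . pi = 0
  [1/10, 1/10, 1/10, -4/5, 1/10] . pi = 0
  [1, 1, 1, 1, 1] . pi = 1

Solving yields:
  pi_A = 1045/5112
  pi_B = 265/852
  pi_C = 5/36
  pi_D = 1/9
  pi_E = 1199/5112

Verification (pi * P):
  1045/5112*1/10 + 265/852*2/5 + 5/36*1/10 + 1/9*1/5 + 1199/5112*1/10 = 1045/5112 = pi_A  (ok)
  1045/5112*1/5 + 265/852*3/10 + 5/36*1/10 + 1/9*1/5 + 1199/5112*3/5 = 265/852 = pi_B  (ok)
  1045/5112*1/10 + 265/852*1/10 + 5/36*3/10 + 1/9*1/5 + 1199/5112*1/10 = 5/36 = pi_C  (ok)
  1045/5112*1/10 + 265/852*1/10 + 5/36*1/10 + 1/9*1/5 + 1199/5112*1/10 = 1/9 = pi_D  (ok)
  1045/5112*1/2 + 265/852*1/10 + 5/36*2/5 + 1/9*1/5 + 1199/5112*1/10 = 1199/5112 = pi_E  (ok)

Answer: 1045/5112 265/852 5/36 1/9 1199/5112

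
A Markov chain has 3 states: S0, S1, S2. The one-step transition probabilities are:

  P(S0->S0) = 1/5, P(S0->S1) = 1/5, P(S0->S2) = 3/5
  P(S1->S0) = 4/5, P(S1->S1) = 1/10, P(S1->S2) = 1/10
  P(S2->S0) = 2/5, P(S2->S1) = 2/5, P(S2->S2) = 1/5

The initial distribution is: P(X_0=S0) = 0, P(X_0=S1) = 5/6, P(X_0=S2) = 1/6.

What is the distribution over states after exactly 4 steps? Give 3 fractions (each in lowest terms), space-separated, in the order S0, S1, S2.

Propagating the distribution step by step (d_{t+1} = d_t * P):
d_0 = (S0=0, S1=5/6, S2=1/6)
  d_1[S0] = 0*1/5 + 5/6*4/5 + 1/6*2/5 = 11/15
  d_1[S1] = 0*1/5 + 5/6*1/10 + 1/6*2/5 = 3/20
  d_1[S2] = 0*3/5 + 5/6*1/10 + 1/6*1/5 = 7/60
d_1 = (S0=11/15, S1=3/20, S2=7/60)
  d_2[S0] = 11/15*1/5 + 3/20*4/5 + 7/60*2/5 = 47/150
  d_2[S1] = 11/15*1/5 + 3/20*1/10 + 7/60*2/5 = 5/24
  d_2[S2] = 11/15*3/5 + 3/20*1/10 + 7/60*1/5 = 287/600
d_2 = (S0=47/150, S1=5/24, S2=287/600)
  d_3[S0] = 47/150*1/5 + 5/24*4/5 + 287/600*2/5 = 631/1500
  d_3[S1] = 47/150*1/5 + 5/24*1/10 + 287/600*2/5 = 1649/6000
  d_3[S2] = 47/150*3/5 + 5/24*1/10 + 287/600*1/5 = 609/2000
d_3 = (S0=631/1500, S1=1649/6000, S2=609/2000)
  d_4[S0] = 631/1500*1/5 + 1649/6000*4/5 + 609/2000*2/5 = 2129/5000
  d_4[S1] = 631/1500*1/5 + 1649/6000*1/10 + 609/2000*2/5 = 2801/12000
  d_4[S2] = 631/1500*3/5 + 1649/6000*1/10 + 609/2000*1/5 = 20447/60000
d_4 = (S0=2129/5000, S1=2801/12000, S2=20447/60000)

Answer: 2129/5000 2801/12000 20447/60000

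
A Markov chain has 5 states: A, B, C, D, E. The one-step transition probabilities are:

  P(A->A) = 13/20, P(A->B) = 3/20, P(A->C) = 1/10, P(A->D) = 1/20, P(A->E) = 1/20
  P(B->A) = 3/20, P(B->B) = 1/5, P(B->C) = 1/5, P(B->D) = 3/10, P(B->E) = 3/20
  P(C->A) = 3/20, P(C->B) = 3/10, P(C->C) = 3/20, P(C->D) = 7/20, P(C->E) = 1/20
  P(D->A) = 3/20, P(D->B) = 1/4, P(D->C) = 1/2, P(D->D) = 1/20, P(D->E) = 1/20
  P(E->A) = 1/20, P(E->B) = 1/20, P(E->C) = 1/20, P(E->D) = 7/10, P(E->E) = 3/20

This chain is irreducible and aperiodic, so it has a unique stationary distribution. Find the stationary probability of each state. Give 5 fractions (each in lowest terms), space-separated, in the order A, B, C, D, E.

The stationary distribution satisfies pi = pi * P, i.e.:
  pi_A = 13/20*pi_A + 3/20*pi_B + 3/20*pi_C + 3/20*pi_D + 1/20*pi_E
  pi_B = 3/20*pi_A + 1/5*pi_B + 3/10*pi_C + 1/4*pi_D + 1/20*pi_E
  pi_C = 1/10*pi_A + 1/5*pi_B + 3/20*pi_C + 1/2*pi_D + 1/20*pi_E
  pi_D = 1/20*pi_A + 3/10*pi_B + 7/20*pi_C + 1/20*pi_D + 7/10*pi_E
  pi_E = 1/20*pi_A + 3/20*pi_B + 1/20*pi_C + 1/20*pi_D + 3/20*pi_E
with normalization: pi_A + pi_B + pi_C + pi_D + pi_E = 1.

Using the first 4 balance equations plus normalization, the linear system A*pi = b is:
  [-7/20, 3/20, 3/20, 3/20, 1/20] . pi = 0
  [3/20, -4/5, 3/10, 1/4, 1/20] . pi = 0
  [1/10, 1/5, -17/20, 1/2, 1/20] . pi = 0
  [1/20, 3/10, 7/20, -19/20, 7/10] . pi = 0
  [1, 1, 1, 1, 1] . pi = 1

Solving yields:
  pi_A = 14959/52616
  pi_B = 10853/52616
  pi_C = 11267/52616
  pi_D = 1426/6577
  pi_E = 4129/52616

Verification (pi * P):
  14959/52616*13/20 + 10853/52616*3/20 + 11267/52616*3/20 + 1426/6577*3/20 + 4129/52616*1/20 = 14959/52616 = pi_A  (ok)
  14959/52616*3/20 + 10853/52616*1/5 + 11267/52616*3/10 + 1426/6577*1/4 + 4129/52616*1/20 = 10853/52616 = pi_B  (ok)
  14959/52616*1/10 + 10853/52616*1/5 + 11267/52616*3/20 + 1426/6577*1/2 + 4129/52616*1/20 = 11267/52616 = pi_C  (ok)
  14959/52616*1/20 + 10853/52616*3/10 + 11267/52616*7/20 + 1426/6577*1/20 + 4129/52616*7/10 = 1426/6577 = pi_D  (ok)
  14959/52616*1/20 + 10853/52616*3/20 + 11267/52616*1/20 + 1426/6577*1/20 + 4129/52616*3/20 = 4129/52616 = pi_E  (ok)

Answer: 14959/52616 10853/52616 11267/52616 1426/6577 4129/52616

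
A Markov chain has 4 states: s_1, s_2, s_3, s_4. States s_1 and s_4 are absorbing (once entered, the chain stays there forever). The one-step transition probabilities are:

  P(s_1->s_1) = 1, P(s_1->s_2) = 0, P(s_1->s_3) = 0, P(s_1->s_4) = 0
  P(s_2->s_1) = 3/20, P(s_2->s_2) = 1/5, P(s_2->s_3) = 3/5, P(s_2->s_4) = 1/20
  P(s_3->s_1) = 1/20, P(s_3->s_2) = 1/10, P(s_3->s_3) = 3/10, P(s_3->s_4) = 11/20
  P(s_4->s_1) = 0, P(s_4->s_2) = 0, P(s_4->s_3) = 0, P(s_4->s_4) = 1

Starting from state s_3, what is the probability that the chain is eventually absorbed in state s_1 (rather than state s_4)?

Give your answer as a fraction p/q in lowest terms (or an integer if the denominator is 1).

Let a_i = P(absorbed in s_1 | start in state i).
Boundary conditions: a_s_1 = 1, a_s_4 = 0.
For each transient state i, a_i = sum_j P(i->j) * a_j:
  a_s_2 = 3/20*a_s_1 + 1/5*a_s_2 + 3/5*a_s_3 + 1/20*a_s_4
  a_s_3 = 1/20*a_s_1 + 1/10*a_s_2 + 3/10*a_s_3 + 11/20*a_s_4

Substituting a_s_1 = 1 and a_s_4 = 0, rearrange to (I - Q) a = r where r[i] = P(i -> s_1):
  [4/5, -3/5] . (a_s_2, a_s_3) = 3/20
  [-1/10, 7/10] . (a_s_2, a_s_3) = 1/20

Solving yields:
  a_s_2 = 27/100
  a_s_3 = 11/100

Starting state is s_3, so the absorption probability is a_s_3 = 11/100.

Answer: 11/100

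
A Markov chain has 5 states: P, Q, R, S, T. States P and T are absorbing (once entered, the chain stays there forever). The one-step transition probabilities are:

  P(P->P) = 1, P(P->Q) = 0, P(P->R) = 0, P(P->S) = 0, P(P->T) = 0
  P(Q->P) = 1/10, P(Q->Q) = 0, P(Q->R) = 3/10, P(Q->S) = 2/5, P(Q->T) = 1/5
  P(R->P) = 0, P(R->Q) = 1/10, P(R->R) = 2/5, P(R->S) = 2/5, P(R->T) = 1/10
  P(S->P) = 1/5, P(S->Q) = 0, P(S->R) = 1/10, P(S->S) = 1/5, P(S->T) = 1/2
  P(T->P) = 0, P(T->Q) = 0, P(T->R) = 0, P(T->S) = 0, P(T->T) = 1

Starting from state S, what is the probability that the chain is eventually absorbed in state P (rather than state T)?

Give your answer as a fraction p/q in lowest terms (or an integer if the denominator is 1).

Let a_i = P(absorbed in P | start in state i).
Boundary conditions: a_P = 1, a_T = 0.
For each transient state i, a_i = sum_j P(i->j) * a_j:
  a_Q = 1/10*a_P + 0*a_Q + 3/10*a_R + 2/5*a_S + 1/5*a_T
  a_R = 0*a_P + 1/10*a_Q + 2/5*a_R + 2/5*a_S + 1/10*a_T
  a_S = 1/5*a_P + 0*a_Q + 1/10*a_R + 1/5*a_S + 1/2*a_T

Substituting a_P = 1 and a_T = 0, rearrange to (I - Q) a = r where r[i] = P(i -> P):
  [1, -3/10, -2/5] . (a_Q, a_R, a_S) = 1/10
  [-1/10, 3/5, -2/5] . (a_Q, a_R, a_S) = 0
  [0, -1/10, 4/5] . (a_Q, a_R, a_S) = 1/5

Solving yields:
  a_Q = 29/103
  a_R = 24/103
  a_S = 115/412

Starting state is S, so the absorption probability is a_S = 115/412.

Answer: 115/412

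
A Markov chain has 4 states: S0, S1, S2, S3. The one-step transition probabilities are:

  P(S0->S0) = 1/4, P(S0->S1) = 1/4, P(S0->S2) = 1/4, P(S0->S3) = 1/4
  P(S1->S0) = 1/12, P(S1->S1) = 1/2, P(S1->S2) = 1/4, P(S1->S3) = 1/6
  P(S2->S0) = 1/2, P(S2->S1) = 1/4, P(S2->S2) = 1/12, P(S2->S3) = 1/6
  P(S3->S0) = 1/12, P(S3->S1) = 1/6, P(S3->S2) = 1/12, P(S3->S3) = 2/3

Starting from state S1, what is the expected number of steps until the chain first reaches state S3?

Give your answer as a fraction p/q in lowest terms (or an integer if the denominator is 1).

Let h_i = expected steps to first reach S3 from state i.
Boundary: h_S3 = 0.
First-step equations for the other states:
  h_S0 = 1 + 1/4*h_S0 + 1/4*h_S1 + 1/4*h_S2 + 1/4*h_S3
  h_S1 = 1 + 1/12*h_S0 + 1/2*h_S1 + 1/4*h_S2 + 1/6*h_S3
  h_S2 = 1 + 1/2*h_S0 + 1/4*h_S1 + 1/12*h_S2 + 1/6*h_S3

Substituting h_S3 = 0 and rearranging gives the linear system (I - Q) h = 1:
  [3/4, -1/4, -1/4] . (h_S0, h_S1, h_S2) = 1
  [-1/12, 1/2, -1/4] . (h_S0, h_S1, h_S2) = 1
  [-1/2, -1/4, 11/12] . (h_S0, h_S1, h_S2) = 1

Solving yields:
  h_S0 = 504/103
  h_S1 = 560/103
  h_S2 = 540/103

Starting state is S1, so the expected hitting time is h_S1 = 560/103.

Answer: 560/103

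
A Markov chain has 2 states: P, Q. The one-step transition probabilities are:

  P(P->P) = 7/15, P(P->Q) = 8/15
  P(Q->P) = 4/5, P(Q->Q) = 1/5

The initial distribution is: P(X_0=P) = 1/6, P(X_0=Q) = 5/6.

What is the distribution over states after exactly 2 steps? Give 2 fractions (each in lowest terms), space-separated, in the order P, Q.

Propagating the distribution step by step (d_{t+1} = d_t * P):
d_0 = (P=1/6, Q=5/6)
  d_1[P] = 1/6*7/15 + 5/6*4/5 = 67/90
  d_1[Q] = 1/6*8/15 + 5/6*1/5 = 23/90
d_1 = (P=67/90, Q=23/90)
  d_2[P] = 67/90*7/15 + 23/90*4/5 = 149/270
  d_2[Q] = 67/90*8/15 + 23/90*1/5 = 121/270
d_2 = (P=149/270, Q=121/270)

Answer: 149/270 121/270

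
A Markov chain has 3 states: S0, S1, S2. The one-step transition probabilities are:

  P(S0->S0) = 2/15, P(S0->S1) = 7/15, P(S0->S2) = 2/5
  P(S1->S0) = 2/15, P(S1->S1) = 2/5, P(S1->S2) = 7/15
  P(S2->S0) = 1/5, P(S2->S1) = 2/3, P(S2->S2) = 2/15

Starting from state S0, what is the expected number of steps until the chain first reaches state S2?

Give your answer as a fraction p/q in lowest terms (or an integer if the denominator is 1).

Let h_i = expected steps to first reach S2 from state i.
Boundary: h_S2 = 0.
First-step equations for the other states:
  h_S0 = 1 + 2/15*h_S0 + 7/15*h_S1 + 2/5*h_S2
  h_S1 = 1 + 2/15*h_S0 + 2/5*h_S1 + 7/15*h_S2

Substituting h_S2 = 0 and rearranging gives the linear system (I - Q) h = 1:
  [13/15, -7/15] . (h_S0, h_S1) = 1
  [-2/15, 3/5] . (h_S0, h_S1) = 1

Solving yields:
  h_S0 = 240/103
  h_S1 = 225/103

Starting state is S0, so the expected hitting time is h_S0 = 240/103.

Answer: 240/103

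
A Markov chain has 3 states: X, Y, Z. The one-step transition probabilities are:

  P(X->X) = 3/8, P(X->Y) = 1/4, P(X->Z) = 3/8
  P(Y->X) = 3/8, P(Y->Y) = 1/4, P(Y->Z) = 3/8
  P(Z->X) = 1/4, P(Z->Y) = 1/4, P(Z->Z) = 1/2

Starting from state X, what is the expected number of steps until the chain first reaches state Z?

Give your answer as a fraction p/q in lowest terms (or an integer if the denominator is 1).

Answer: 8/3

Derivation:
Let h_i = expected steps to first reach Z from state i.
Boundary: h_Z = 0.
First-step equations for the other states:
  h_X = 1 + 3/8*h_X + 1/4*h_Y + 3/8*h_Z
  h_Y = 1 + 3/8*h_X + 1/4*h_Y + 3/8*h_Z

Substituting h_Z = 0 and rearranging gives the linear system (I - Q) h = 1:
  [5/8, -1/4] . (h_X, h_Y) = 1
  [-3/8, 3/4] . (h_X, h_Y) = 1

Solving yields:
  h_X = 8/3
  h_Y = 8/3

Starting state is X, so the expected hitting time is h_X = 8/3.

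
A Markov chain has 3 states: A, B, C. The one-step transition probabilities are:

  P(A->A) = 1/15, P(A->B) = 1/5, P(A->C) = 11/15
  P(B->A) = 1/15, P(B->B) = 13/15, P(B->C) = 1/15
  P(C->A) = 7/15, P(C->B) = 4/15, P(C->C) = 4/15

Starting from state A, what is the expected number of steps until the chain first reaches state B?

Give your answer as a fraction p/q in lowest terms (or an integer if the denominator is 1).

Answer: 30/7

Derivation:
Let h_i = expected steps to first reach B from state i.
Boundary: h_B = 0.
First-step equations for the other states:
  h_A = 1 + 1/15*h_A + 1/5*h_B + 11/15*h_C
  h_C = 1 + 7/15*h_A + 4/15*h_B + 4/15*h_C

Substituting h_B = 0 and rearranging gives the linear system (I - Q) h = 1:
  [14/15, -11/15] . (h_A, h_C) = 1
  [-7/15, 11/15] . (h_A, h_C) = 1

Solving yields:
  h_A = 30/7
  h_C = 45/11

Starting state is A, so the expected hitting time is h_A = 30/7.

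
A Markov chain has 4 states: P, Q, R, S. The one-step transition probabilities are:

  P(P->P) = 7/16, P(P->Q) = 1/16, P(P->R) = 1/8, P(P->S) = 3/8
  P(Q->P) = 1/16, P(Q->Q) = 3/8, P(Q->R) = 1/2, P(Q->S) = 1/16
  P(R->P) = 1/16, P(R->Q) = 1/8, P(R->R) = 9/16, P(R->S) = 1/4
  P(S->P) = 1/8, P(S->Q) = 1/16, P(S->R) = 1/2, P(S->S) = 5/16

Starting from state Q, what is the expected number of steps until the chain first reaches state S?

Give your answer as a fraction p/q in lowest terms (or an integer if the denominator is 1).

Answer: 800/149

Derivation:
Let h_i = expected steps to first reach S from state i.
Boundary: h_S = 0.
First-step equations for the other states:
  h_P = 1 + 7/16*h_P + 1/16*h_Q + 1/8*h_R + 3/8*h_S
  h_Q = 1 + 1/16*h_P + 3/8*h_Q + 1/2*h_R + 1/16*h_S
  h_R = 1 + 1/16*h_P + 1/8*h_Q + 9/16*h_R + 1/4*h_S

Substituting h_S = 0 and rearranging gives the linear system (I - Q) h = 1:
  [9/16, -1/16, -1/8] . (h_P, h_Q, h_R) = 1
  [-1/16, 5/8, -1/2] . (h_P, h_Q, h_R) = 1
  [-1/16, -1/8, 7/16] . (h_P, h_Q, h_R) = 1

Solving yields:
  h_P = 496/149
  h_Q = 800/149
  h_R = 640/149

Starting state is Q, so the expected hitting time is h_Q = 800/149.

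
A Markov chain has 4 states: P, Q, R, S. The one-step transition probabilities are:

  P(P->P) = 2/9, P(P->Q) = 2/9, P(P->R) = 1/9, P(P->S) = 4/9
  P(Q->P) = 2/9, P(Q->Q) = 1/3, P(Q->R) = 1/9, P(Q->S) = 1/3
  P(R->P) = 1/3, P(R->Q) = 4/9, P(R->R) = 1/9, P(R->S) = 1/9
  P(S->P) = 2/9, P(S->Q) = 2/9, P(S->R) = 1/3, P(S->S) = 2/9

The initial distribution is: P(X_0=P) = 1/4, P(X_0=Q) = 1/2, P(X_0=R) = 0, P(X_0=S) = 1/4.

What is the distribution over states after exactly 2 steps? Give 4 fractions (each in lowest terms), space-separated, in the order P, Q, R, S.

Propagating the distribution step by step (d_{t+1} = d_t * P):
d_0 = (P=1/4, Q=1/2, R=0, S=1/4)
  d_1[P] = 1/4*2/9 + 1/2*2/9 + 0*1/3 + 1/4*2/9 = 2/9
  d_1[Q] = 1/4*2/9 + 1/2*1/3 + 0*4/9 + 1/4*2/9 = 5/18
  d_1[R] = 1/4*1/9 + 1/2*1/9 + 0*1/9 + 1/4*1/3 = 1/6
  d_1[S] = 1/4*4/9 + 1/2*1/3 + 0*1/9 + 1/4*2/9 = 1/3
d_1 = (P=2/9, Q=5/18, R=1/6, S=1/3)
  d_2[P] = 2/9*2/9 + 5/18*2/9 + 1/6*1/3 + 1/3*2/9 = 13/54
  d_2[Q] = 2/9*2/9 + 5/18*1/3 + 1/6*4/9 + 1/3*2/9 = 47/162
  d_2[R] = 2/9*1/9 + 5/18*1/9 + 1/6*1/9 + 1/3*1/3 = 5/27
  d_2[S] = 2/9*4/9 + 5/18*1/3 + 1/6*1/9 + 1/3*2/9 = 23/81
d_2 = (P=13/54, Q=47/162, R=5/27, S=23/81)

Answer: 13/54 47/162 5/27 23/81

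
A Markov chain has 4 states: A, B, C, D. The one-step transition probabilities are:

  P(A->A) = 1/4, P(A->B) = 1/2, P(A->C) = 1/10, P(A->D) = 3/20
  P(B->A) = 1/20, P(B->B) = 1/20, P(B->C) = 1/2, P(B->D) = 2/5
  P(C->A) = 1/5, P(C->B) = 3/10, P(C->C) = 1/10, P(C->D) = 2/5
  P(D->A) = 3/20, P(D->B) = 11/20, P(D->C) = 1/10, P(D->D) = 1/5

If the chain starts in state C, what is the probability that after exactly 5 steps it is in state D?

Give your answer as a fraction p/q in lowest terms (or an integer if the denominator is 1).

Answer: 242337/800000

Derivation:
Computing P^5 by repeated multiplication:
P^1 =
  A: [1/4, 1/2, 1/10, 3/20]
  B: [1/20, 1/20, 1/2, 2/5]
  C: [1/5, 3/10, 1/10, 2/5]
  D: [3/20, 11/20, 1/10, 1/5]
P^2 =
  A: [13/100, 21/80, 3/10, 123/400]
  B: [7/40, 159/400, 3/25, 123/400]
  C: [29/200, 73/200, 11/50, 27/100]
  D: [23/200, 97/400, 8/25, 129/400]
P^3 =
  A: [607/4000, 1349/4000, 41/200, 153/500]
  B: [107/800, 5/16, 259/1000, 1179/4000]
  C: [139/1000, 1221/4000, 123/500, 1239/4000]
  D: [613/4000, 343/1000, 197/1000, 1227/4000]
P^4 =
  A: [1417/10000, 25803/80000, 2349/10000, 24069/80000]
  B: [5803/40000, 5157/16000, 9/40, 24609/80000]
  C: [5827/40000, 13157/40000, 2221/10000, 3033/10000]
  D: [1127/8000, 25727/80000, 593/2500, 24027/80000]
P^5 =
  A: [114929/800000, 258337/800000, 45803/200000, 121761/400000]
  B: [114821/800000, 16267/50000, 9157/40000, 241767/800000]
  C: [7139/50000, 258183/800000, 23157/100000, 242337/800000]
  D: [115031/800000, 25829/80000, 45727/200000, 243771/800000]

(P^5)[C -> D] = 242337/800000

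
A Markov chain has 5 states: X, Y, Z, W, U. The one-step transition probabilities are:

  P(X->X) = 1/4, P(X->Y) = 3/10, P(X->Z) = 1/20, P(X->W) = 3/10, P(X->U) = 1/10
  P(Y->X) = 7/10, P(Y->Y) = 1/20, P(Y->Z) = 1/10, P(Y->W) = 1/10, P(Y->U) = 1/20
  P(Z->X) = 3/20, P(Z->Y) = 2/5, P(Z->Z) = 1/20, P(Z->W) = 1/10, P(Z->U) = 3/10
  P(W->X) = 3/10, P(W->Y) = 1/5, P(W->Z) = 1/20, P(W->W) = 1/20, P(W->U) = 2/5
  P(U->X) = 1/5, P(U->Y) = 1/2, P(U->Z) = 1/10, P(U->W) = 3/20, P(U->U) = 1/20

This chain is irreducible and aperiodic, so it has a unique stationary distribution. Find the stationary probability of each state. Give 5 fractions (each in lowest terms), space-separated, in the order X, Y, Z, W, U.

The stationary distribution satisfies pi = pi * P, i.e.:
  pi_X = 1/4*pi_X + 7/10*pi_Y + 3/20*pi_Z + 3/10*pi_W + 1/5*pi_U
  pi_Y = 3/10*pi_X + 1/20*pi_Y + 2/5*pi_Z + 1/5*pi_W + 1/2*pi_U
  pi_Z = 1/20*pi_X + 1/10*pi_Y + 1/20*pi_Z + 1/20*pi_W + 1/10*pi_U
  pi_W = 3/10*pi_X + 1/10*pi_Y + 1/10*pi_Z + 1/20*pi_W + 3/20*pi_U
  pi_U = 1/10*pi_X + 1/20*pi_Y + 3/10*pi_Z + 2/5*pi_W + 1/20*pi_U
with normalization: pi_X + pi_Y + pi_Z + pi_W + pi_U = 1.

Using the first 4 balance equations plus normalization, the linear system A*pi = b is:
  [-3/4, 7/10, 3/20, 3/10, 1/5] . pi = 0
  [3/10, -19/20, 2/5, 1/5, 1/2] . pi = 0
  [1/20, 1/10, -19/20, 1/20, 1/10] . pi = 0
  [3/10, 1/10, 1/10, -19/20, 3/20] . pi = 0
  [1, 1, 1, 1, 1] . pi = 1

Solving yields:
  pi_X = 96539/268836
  pi_Y = 34301/134418
  pi_Z = 18823/268836
  pi_W = 22925/134418
  pi_U = 19511/134418

Verification (pi * P):
  96539/268836*1/4 + 34301/134418*7/10 + 18823/268836*3/20 + 22925/134418*3/10 + 19511/134418*1/5 = 96539/268836 = pi_X  (ok)
  96539/268836*3/10 + 34301/134418*1/20 + 18823/268836*2/5 + 22925/134418*1/5 + 19511/134418*1/2 = 34301/134418 = pi_Y  (ok)
  96539/268836*1/20 + 34301/134418*1/10 + 18823/268836*1/20 + 22925/134418*1/20 + 19511/134418*1/10 = 18823/268836 = pi_Z  (ok)
  96539/268836*3/10 + 34301/134418*1/10 + 18823/268836*1/10 + 22925/134418*1/20 + 19511/134418*3/20 = 22925/134418 = pi_W  (ok)
  96539/268836*1/10 + 34301/134418*1/20 + 18823/268836*3/10 + 22925/134418*2/5 + 19511/134418*1/20 = 19511/134418 = pi_U  (ok)

Answer: 96539/268836 34301/134418 18823/268836 22925/134418 19511/134418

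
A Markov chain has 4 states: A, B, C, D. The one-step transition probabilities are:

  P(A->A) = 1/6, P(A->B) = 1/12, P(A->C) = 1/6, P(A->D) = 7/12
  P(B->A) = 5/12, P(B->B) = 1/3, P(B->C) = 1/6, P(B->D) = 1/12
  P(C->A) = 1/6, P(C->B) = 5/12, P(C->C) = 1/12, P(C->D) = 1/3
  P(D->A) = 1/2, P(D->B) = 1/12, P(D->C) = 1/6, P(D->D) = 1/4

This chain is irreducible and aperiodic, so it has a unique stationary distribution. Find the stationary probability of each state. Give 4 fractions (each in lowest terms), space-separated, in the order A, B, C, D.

The stationary distribution satisfies pi = pi * P, i.e.:
  pi_A = 1/6*pi_A + 5/12*pi_B + 1/6*pi_C + 1/2*pi_D
  pi_B = 1/12*pi_A + 1/3*pi_B + 5/12*pi_C + 1/12*pi_D
  pi_C = 1/6*pi_A + 1/6*pi_B + 1/12*pi_C + 1/6*pi_D
  pi_D = 7/12*pi_A + 1/12*pi_B + 1/3*pi_C + 1/4*pi_D
with normalization: pi_A + pi_B + pi_C + pi_D = 1.

Using the first 3 balance equations plus normalization, the linear system A*pi = b is:
  [-5/6, 5/12, 1/6, 1/2] . pi = 0
  [1/12, -2/3, 5/12, 1/12] . pi = 0
  [1/6, 1/6, -11/12, 1/6] . pi = 0
  [1, 1, 1, 1] . pi = 1

Solving yields:
  pi_A = 203/624
  pi_B = 7/39
  pi_C = 2/13
  pi_D = 71/208

Verification (pi * P):
  203/624*1/6 + 7/39*5/12 + 2/13*1/6 + 71/208*1/2 = 203/624 = pi_A  (ok)
  203/624*1/12 + 7/39*1/3 + 2/13*5/12 + 71/208*1/12 = 7/39 = pi_B  (ok)
  203/624*1/6 + 7/39*1/6 + 2/13*1/12 + 71/208*1/6 = 2/13 = pi_C  (ok)
  203/624*7/12 + 7/39*1/12 + 2/13*1/3 + 71/208*1/4 = 71/208 = pi_D  (ok)

Answer: 203/624 7/39 2/13 71/208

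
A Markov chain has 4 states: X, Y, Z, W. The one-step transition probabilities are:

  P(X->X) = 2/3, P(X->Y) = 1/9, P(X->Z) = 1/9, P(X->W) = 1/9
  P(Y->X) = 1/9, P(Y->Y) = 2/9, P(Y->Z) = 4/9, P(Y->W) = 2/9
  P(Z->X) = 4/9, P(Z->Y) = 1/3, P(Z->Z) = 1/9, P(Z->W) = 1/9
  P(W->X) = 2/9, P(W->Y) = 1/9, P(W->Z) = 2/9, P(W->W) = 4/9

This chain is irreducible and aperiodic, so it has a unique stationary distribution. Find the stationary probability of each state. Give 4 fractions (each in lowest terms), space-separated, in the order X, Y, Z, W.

The stationary distribution satisfies pi = pi * P, i.e.:
  pi_X = 2/3*pi_X + 1/9*pi_Y + 4/9*pi_Z + 2/9*pi_W
  pi_Y = 1/9*pi_X + 2/9*pi_Y + 1/3*pi_Z + 1/9*pi_W
  pi_Z = 1/9*pi_X + 4/9*pi_Y + 1/9*pi_Z + 2/9*pi_W
  pi_W = 1/9*pi_X + 2/9*pi_Y + 1/9*pi_Z + 4/9*pi_W
with normalization: pi_X + pi_Y + pi_Z + pi_W = 1.

Using the first 3 balance equations plus normalization, the linear system A*pi = b is:
  [-1/3, 1/9, 4/9, 2/9] . pi = 0
  [1/9, -7/9, 1/3, 1/9] . pi = 0
  [1/9, 4/9, -8/9, 2/9] . pi = 0
  [1, 1, 1, 1] . pi = 1

Solving yields:
  pi_X = 87/197
  pi_Y = 34/197
  pi_Z = 75/394
  pi_W = 77/394

Verification (pi * P):
  87/197*2/3 + 34/197*1/9 + 75/394*4/9 + 77/394*2/9 = 87/197 = pi_X  (ok)
  87/197*1/9 + 34/197*2/9 + 75/394*1/3 + 77/394*1/9 = 34/197 = pi_Y  (ok)
  87/197*1/9 + 34/197*4/9 + 75/394*1/9 + 77/394*2/9 = 75/394 = pi_Z  (ok)
  87/197*1/9 + 34/197*2/9 + 75/394*1/9 + 77/394*4/9 = 77/394 = pi_W  (ok)

Answer: 87/197 34/197 75/394 77/394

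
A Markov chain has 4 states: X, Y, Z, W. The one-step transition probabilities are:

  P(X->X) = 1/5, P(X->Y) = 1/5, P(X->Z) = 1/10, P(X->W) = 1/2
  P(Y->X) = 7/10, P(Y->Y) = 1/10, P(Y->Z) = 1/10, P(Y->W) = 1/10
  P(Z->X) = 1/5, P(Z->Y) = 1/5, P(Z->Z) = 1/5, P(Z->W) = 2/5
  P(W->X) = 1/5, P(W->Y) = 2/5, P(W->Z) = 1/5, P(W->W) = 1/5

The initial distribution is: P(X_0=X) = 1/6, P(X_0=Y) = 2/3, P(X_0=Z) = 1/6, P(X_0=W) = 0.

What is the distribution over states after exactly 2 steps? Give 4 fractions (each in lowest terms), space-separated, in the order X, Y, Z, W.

Answer: 4/15 23/100 2/15 37/100

Derivation:
Propagating the distribution step by step (d_{t+1} = d_t * P):
d_0 = (X=1/6, Y=2/3, Z=1/6, W=0)
  d_1[X] = 1/6*1/5 + 2/3*7/10 + 1/6*1/5 + 0*1/5 = 8/15
  d_1[Y] = 1/6*1/5 + 2/3*1/10 + 1/6*1/5 + 0*2/5 = 2/15
  d_1[Z] = 1/6*1/10 + 2/3*1/10 + 1/6*1/5 + 0*1/5 = 7/60
  d_1[W] = 1/6*1/2 + 2/3*1/10 + 1/6*2/5 + 0*1/5 = 13/60
d_1 = (X=8/15, Y=2/15, Z=7/60, W=13/60)
  d_2[X] = 8/15*1/5 + 2/15*7/10 + 7/60*1/5 + 13/60*1/5 = 4/15
  d_2[Y] = 8/15*1/5 + 2/15*1/10 + 7/60*1/5 + 13/60*2/5 = 23/100
  d_2[Z] = 8/15*1/10 + 2/15*1/10 + 7/60*1/5 + 13/60*1/5 = 2/15
  d_2[W] = 8/15*1/2 + 2/15*1/10 + 7/60*2/5 + 13/60*1/5 = 37/100
d_2 = (X=4/15, Y=23/100, Z=2/15, W=37/100)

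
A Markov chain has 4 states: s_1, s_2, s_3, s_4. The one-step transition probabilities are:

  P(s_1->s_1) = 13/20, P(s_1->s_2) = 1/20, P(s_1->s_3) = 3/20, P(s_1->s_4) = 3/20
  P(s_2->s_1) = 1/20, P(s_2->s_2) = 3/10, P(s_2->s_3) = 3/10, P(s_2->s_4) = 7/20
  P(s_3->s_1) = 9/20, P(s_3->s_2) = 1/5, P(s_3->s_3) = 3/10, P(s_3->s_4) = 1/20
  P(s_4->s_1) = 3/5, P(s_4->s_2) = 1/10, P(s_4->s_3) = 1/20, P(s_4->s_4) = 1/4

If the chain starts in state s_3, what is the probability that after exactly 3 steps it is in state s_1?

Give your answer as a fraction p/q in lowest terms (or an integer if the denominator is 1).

Computing P^3 by repeated multiplication:
P^1 =
  s_1: [13/20, 1/20, 3/20, 3/20]
  s_2: [1/20, 3/10, 3/10, 7/20]
  s_3: [9/20, 1/5, 3/10, 1/20]
  s_4: [3/5, 1/10, 1/20, 1/4]
P^2 =
  s_1: [233/400, 37/400, 33/200, 4/25]
  s_2: [157/400, 3/16, 41/200, 43/200]
  s_3: [187/400, 59/400, 11/50, 33/200]
  s_4: [227/400, 19/200, 59/400, 19/100]
P^3 =
  s_1: [1107/2000, 847/8000, 1381/8000, 21/125]
  s_2: [1943/4000, 1107/8000, 1499/8000, 377/2000]
  s_3: [2037/4000, 41/320, 1509/8000, 87/500]
  s_4: [277/500, 843/8000, 1339/8000, 693/4000]

(P^3)[s_3 -> s_1] = 2037/4000

Answer: 2037/4000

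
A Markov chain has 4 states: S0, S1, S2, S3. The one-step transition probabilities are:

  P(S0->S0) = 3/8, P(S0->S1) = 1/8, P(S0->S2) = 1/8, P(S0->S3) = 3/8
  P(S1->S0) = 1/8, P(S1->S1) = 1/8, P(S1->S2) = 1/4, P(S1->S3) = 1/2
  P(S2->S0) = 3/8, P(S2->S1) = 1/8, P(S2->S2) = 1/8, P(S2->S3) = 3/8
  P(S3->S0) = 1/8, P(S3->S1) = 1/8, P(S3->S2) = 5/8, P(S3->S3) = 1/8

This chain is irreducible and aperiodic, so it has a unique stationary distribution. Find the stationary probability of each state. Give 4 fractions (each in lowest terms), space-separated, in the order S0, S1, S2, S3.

The stationary distribution satisfies pi = pi * P, i.e.:
  pi_S0 = 3/8*pi_S0 + 1/8*pi_S1 + 3/8*pi_S2 + 1/8*pi_S3
  pi_S1 = 1/8*pi_S0 + 1/8*pi_S1 + 1/8*pi_S2 + 1/8*pi_S3
  pi_S2 = 1/8*pi_S0 + 1/4*pi_S1 + 1/8*pi_S2 + 5/8*pi_S3
  pi_S3 = 3/8*pi_S0 + 1/2*pi_S1 + 3/8*pi_S2 + 1/8*pi_S3
with normalization: pi_S0 + pi_S1 + pi_S2 + pi_S3 = 1.

Using the first 3 balance equations plus normalization, the linear system A*pi = b is:
  [-5/8, 1/8, 3/8, 1/8] . pi = 0
  [1/8, -7/8, 1/8, 1/8] . pi = 0
  [1/8, 1/4, -7/8, 5/8] . pi = 0
  [1, 1, 1, 1] . pi = 1

Solving yields:
  pi_S0 = 17/64
  pi_S1 = 1/8
  pi_S2 = 19/64
  pi_S3 = 5/16

Verification (pi * P):
  17/64*3/8 + 1/8*1/8 + 19/64*3/8 + 5/16*1/8 = 17/64 = pi_S0  (ok)
  17/64*1/8 + 1/8*1/8 + 19/64*1/8 + 5/16*1/8 = 1/8 = pi_S1  (ok)
  17/64*1/8 + 1/8*1/4 + 19/64*1/8 + 5/16*5/8 = 19/64 = pi_S2  (ok)
  17/64*3/8 + 1/8*1/2 + 19/64*3/8 + 5/16*1/8 = 5/16 = pi_S3  (ok)

Answer: 17/64 1/8 19/64 5/16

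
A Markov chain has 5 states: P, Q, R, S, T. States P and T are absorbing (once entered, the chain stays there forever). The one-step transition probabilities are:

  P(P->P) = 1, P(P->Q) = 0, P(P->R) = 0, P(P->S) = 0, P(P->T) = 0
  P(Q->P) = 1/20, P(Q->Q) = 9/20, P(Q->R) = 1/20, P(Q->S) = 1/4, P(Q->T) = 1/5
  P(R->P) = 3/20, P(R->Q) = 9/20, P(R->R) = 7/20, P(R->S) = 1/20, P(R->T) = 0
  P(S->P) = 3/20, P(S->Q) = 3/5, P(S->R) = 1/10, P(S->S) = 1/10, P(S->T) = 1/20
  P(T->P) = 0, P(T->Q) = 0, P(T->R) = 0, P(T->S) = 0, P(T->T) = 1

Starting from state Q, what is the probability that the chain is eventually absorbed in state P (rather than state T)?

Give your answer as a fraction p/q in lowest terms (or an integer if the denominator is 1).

Answer: 257/754

Derivation:
Let a_i = P(absorbed in P | start in state i).
Boundary conditions: a_P = 1, a_T = 0.
For each transient state i, a_i = sum_j P(i->j) * a_j:
  a_Q = 1/20*a_P + 9/20*a_Q + 1/20*a_R + 1/4*a_S + 1/5*a_T
  a_R = 3/20*a_P + 9/20*a_Q + 7/20*a_R + 1/20*a_S + 0*a_T
  a_S = 3/20*a_P + 3/5*a_Q + 1/10*a_R + 1/10*a_S + 1/20*a_T

Substituting a_P = 1 and a_T = 0, rearrange to (I - Q) a = r where r[i] = P(i -> P):
  [11/20, -1/20, -1/4] . (a_Q, a_R, a_S) = 1/20
  [-9/20, 13/20, -1/20] . (a_Q, a_R, a_S) = 3/20
  [-3/5, -1/10, 9/10] . (a_Q, a_R, a_S) = 3/20

Solving yields:
  a_Q = 257/754
  a_R = 189/377
  a_S = 339/754

Starting state is Q, so the absorption probability is a_Q = 257/754.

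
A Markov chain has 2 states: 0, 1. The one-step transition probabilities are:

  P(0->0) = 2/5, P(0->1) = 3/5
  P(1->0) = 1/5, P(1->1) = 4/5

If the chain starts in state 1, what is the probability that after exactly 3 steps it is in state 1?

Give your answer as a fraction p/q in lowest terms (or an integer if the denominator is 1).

Answer: 94/125

Derivation:
Computing P^3 by repeated multiplication:
P^1 =
  0: [2/5, 3/5]
  1: [1/5, 4/5]
P^2 =
  0: [7/25, 18/25]
  1: [6/25, 19/25]
P^3 =
  0: [32/125, 93/125]
  1: [31/125, 94/125]

(P^3)[1 -> 1] = 94/125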